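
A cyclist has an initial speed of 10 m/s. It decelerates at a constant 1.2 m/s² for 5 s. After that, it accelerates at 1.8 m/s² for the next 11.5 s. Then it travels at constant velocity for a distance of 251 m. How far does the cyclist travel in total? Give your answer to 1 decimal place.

451.0 m

Phase 1 (decelerating): v₀ = 10.0 m/s, a = -1.2 m/s².
v = v₀ + at = 10.0 + (-1.2)(5) = 4.00 m/s
Δx = v₀t + ½at² = 10.0·5 + 0.5·-1.2·5² = 35.0 m

Phase 2 (accelerating): v₀ = 4.00 m/s, a = 1.8 m/s².
v = v₀ + at = 4.00 + (1.8)(11.5) = 24.7 m/s
Δx = v₀t + ½at² = 4.00·11.5 + 0.5·1.8·11.5² = 165 m

Phase 3 (constant speed): v₀ = 24.7 m/s, a = 0 m/s².
Constant speed: t = d/v = 251/24.7 = 10.2 s
Total distance = 35.0 + 165 + 251 = 451 m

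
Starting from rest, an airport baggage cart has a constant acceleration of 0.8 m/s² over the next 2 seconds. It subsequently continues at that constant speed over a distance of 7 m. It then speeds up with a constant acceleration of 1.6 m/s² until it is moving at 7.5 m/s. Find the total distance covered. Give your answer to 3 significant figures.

25.4 m

Phase 1 (accelerating): v₀ = 0 m/s, a = 0.8 m/s².
v = v₀ + at = 0 + (0.8)(2) = 1.60 m/s
Δx = v₀t + ½at² = 0·2 + 0.5·0.8·2² = 1.60 m

Phase 2 (constant speed): v₀ = 1.60 m/s, a = 0 m/s².
Constant speed: t = d/v = 7/1.60 = 4.38 s

Phase 3 (accelerating): v₀ = 1.60 m/s, a = 1.6 m/s².
v = v₀ + at → t = (7.5 − 1.60) / 1.6 = 3.69 s
v² = v₀² + 2aΔx → Δx = (7.5² − 1.60²)/(2·1.6) = 16.8 m
Total distance = 1.60 + 7.00 + 16.8 = 25.4 m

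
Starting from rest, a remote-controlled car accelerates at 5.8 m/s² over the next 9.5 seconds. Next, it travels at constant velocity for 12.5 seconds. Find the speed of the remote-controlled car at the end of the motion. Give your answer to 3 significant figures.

55.1 m/s

Phase 1 (accelerating): v₀ = 0 m/s, a = 5.8 m/s².
v = v₀ + at = 0 + (5.8)(9.5) = 55.1 m/s
Δx = v₀t + ½at² = 0·9.5 + 0.5·5.8·9.5² = 262 m

Phase 2 (constant speed): v₀ = 55.1 m/s, a = 0 m/s².
v = v₀ + at = 55.1 + (0)(12.5) = 55.1 m/s
Δx = v₀t + ½at² = 55.1·12.5 + 0.5·0·12.5² = 689 m
Final speed = 55.1 m/s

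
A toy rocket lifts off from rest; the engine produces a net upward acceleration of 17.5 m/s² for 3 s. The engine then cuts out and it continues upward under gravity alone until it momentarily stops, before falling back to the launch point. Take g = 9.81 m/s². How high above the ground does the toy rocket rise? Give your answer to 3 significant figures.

Phase 1 (powered ascent): v₀ = 0 m/s, a = 17.5 m/s².
v = v₀ + at = 0 + (17.5)(3) = 52.5 m/s
Δx = v₀t + ½at² = 0·3 + 0.5·17.5·3² = 78.8 m

Phase 2 (coasting upward): v₀ = 52.5 m/s, a = -9.81 m/s².
v = v₀ + at → t = (0 − 52.5) / -9.81 = 5.35 s
v² = v₀² + 2aΔx → Δx = (0² − 52.5²)/(2·-9.81) = 140 m
Maximum height = 78.8 + 140 = 219 m

219 m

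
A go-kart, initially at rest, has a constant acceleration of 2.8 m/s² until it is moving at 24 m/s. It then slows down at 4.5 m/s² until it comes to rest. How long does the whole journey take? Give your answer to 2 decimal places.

Phase 1 (accelerating): v₀ = 0 m/s, a = 2.8 m/s².
v = v₀ + at → t = (24 − 0) / 2.8 = 8.57 s
v² = v₀² + 2aΔx → Δx = (24² − 0²)/(2·2.8) = 103 m

Phase 2 (decelerating): v₀ = 24.0 m/s, a = -4.5 m/s².
v = v₀ + at → t = (0 − 24.0) / -4.5 = 5.33 s
v² = v₀² + 2aΔx → Δx = (0² − 24.0²)/(2·-4.5) = 64.0 m
Total time = 8.57 + 5.33 = 13.9 s

13.90 s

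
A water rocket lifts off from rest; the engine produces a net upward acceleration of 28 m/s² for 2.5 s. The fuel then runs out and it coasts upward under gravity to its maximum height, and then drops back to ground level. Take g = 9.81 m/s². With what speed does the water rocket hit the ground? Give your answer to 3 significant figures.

81.3 m/s

Phase 1 (powered ascent): v₀ = 0 m/s, a = 28 m/s².
v = v₀ + at = 0 + (28)(2.5) = 70.0 m/s
Δx = v₀t + ½at² = 0·2.5 + 0.5·28·2.5² = 87.5 m

Phase 2 (coasting upward): v₀ = 70.0 m/s, a = -9.81 m/s².
v = v₀ + at → t = (0 − 70.0) / -9.81 = 7.14 s
v² = v₀² + 2aΔx → Δx = (0² − 70.0²)/(2·-9.81) = 250 m

Phase 3 (free fall): v₀ = 0 m/s, a = -9.81 m/s².
Falls 337 m from rest: t = √(2·337/9.81) = 8.29 s; v = g·t = 81.3 m/s.
Impact speed = 81.3 m/s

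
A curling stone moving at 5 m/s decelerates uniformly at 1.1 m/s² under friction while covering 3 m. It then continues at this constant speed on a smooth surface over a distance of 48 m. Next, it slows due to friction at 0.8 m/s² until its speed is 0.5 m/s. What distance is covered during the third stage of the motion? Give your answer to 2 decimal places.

11.34 m

Phase 1 (decelerating): v₀ = 5.00 m/s, a = -1.1 m/s².
v² = v₀² + 2aΔx = 5.00² + 2·-1.1·3 = 18.4 → v = 4.29 m/s
t = (v − v₀)/a = (4.29 − 5.00)/-1.1 = 0.646 s

Phase 2 (constant speed): v₀ = 4.29 m/s, a = 0 m/s².
Constant speed: t = d/v = 48/4.29 = 11.2 s

Phase 3 (decelerating): v₀ = 4.29 m/s, a = -0.8 m/s².
v = v₀ + at → t = (0.5 − 4.29) / -0.8 = 4.74 s
v² = v₀² + 2aΔx → Δx = (0.5² − 4.29²)/(2·-0.8) = 11.3 m
Distance in phase 3 = 11.3 m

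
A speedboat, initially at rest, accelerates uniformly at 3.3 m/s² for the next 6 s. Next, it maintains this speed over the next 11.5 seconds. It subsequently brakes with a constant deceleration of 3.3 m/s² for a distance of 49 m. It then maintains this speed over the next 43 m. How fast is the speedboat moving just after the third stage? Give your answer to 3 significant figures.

8.28 m/s

Phase 1 (accelerating): v₀ = 0 m/s, a = 3.3 m/s².
v = v₀ + at = 0 + (3.3)(6) = 19.8 m/s
Δx = v₀t + ½at² = 0·6 + 0.5·3.3·6² = 59.4 m

Phase 2 (constant speed): v₀ = 19.8 m/s, a = 0 m/s².
v = v₀ + at = 19.8 + (0)(11.5) = 19.8 m/s
Δx = v₀t + ½at² = 19.8·11.5 + 0.5·0·11.5² = 228 m

Phase 3 (decelerating): v₀ = 19.8 m/s, a = -3.3 m/s².
v² = v₀² + 2aΔx = 19.8² + 2·-3.3·49 = 68.6 → v = 8.28 m/s
t = (v − v₀)/a = (8.28 − 19.8)/-3.3 = 3.49 s
Speed at end of phase 3 = 8.28 m/s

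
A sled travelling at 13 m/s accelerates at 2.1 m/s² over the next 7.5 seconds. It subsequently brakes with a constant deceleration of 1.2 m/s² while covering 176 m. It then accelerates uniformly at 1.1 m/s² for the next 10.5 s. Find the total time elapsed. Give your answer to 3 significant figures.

Phase 1 (accelerating): v₀ = 13.0 m/s, a = 2.1 m/s².
v = v₀ + at = 13.0 + (2.1)(7.5) = 28.8 m/s
Δx = v₀t + ½at² = 13.0·7.5 + 0.5·2.1·7.5² = 157 m

Phase 2 (decelerating): v₀ = 28.8 m/s, a = -1.2 m/s².
v² = v₀² + 2aΔx = 28.8² + 2·-1.2·176 = 404 → v = 20.1 m/s
t = (v − v₀)/a = (20.1 − 28.8)/-1.2 = 7.21 s

Phase 3 (accelerating): v₀ = 20.1 m/s, a = 1.1 m/s².
v = v₀ + at = 20.1 + (1.1)(10.5) = 31.7 m/s
Δx = v₀t + ½at² = 20.1·10.5 + 0.5·1.1·10.5² = 272 m
Total time = 7.50 + 7.21 + 10.5 = 25.2 s

25.2 s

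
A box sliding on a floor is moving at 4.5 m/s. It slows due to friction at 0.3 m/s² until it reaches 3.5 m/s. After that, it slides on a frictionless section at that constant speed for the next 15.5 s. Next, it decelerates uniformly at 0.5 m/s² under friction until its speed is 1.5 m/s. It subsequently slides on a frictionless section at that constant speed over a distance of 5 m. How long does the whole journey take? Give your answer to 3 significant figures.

Phase 1 (decelerating): v₀ = 4.50 m/s, a = -0.3 m/s².
v = v₀ + at → t = (3.5 − 4.50) / -0.3 = 3.33 s
v² = v₀² + 2aΔx → Δx = (3.5² − 4.50²)/(2·-0.3) = 13.3 m

Phase 2 (constant speed): v₀ = 3.50 m/s, a = 0 m/s².
v = v₀ + at = 3.50 + (0)(15.5) = 3.50 m/s
Δx = v₀t + ½at² = 3.50·15.5 + 0.5·0·15.5² = 54.2 m

Phase 3 (decelerating): v₀ = 3.50 m/s, a = -0.5 m/s².
v = v₀ + at → t = (1.5 − 3.50) / -0.5 = 4.00 s
v² = v₀² + 2aΔx → Δx = (1.5² − 3.50²)/(2·-0.5) = 10.0 m

Phase 4 (constant speed): v₀ = 1.50 m/s, a = 0 m/s².
Constant speed: t = d/v = 5/1.50 = 3.33 s
Total time = 3.33 + 15.5 + 4.00 + 3.33 = 26.2 s

26.2 s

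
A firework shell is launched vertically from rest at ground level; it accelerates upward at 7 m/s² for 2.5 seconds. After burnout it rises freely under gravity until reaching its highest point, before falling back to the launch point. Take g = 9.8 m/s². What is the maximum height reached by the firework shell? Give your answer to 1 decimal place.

Phase 1 (powered ascent): v₀ = 0 m/s, a = 7 m/s².
v = v₀ + at = 0 + (7)(2.5) = 17.5 m/s
Δx = v₀t + ½at² = 0·2.5 + 0.5·7·2.5² = 21.9 m

Phase 2 (coasting upward): v₀ = 17.5 m/s, a = -9.8 m/s².
v = v₀ + at → t = (0 − 17.5) / -9.8 = 1.79 s
v² = v₀² + 2aΔx → Δx = (0² − 17.5²)/(2·-9.8) = 15.6 m
Maximum height = 21.9 + 15.6 = 37.5 m

37.5 m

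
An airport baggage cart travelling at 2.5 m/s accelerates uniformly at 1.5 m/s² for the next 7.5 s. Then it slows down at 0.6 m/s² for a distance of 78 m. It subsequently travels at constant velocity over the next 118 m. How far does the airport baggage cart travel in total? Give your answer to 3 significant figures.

257 m

Phase 1 (accelerating): v₀ = 2.50 m/s, a = 1.5 m/s².
v = v₀ + at = 2.50 + (1.5)(7.5) = 13.8 m/s
Δx = v₀t + ½at² = 2.50·7.5 + 0.5·1.5·7.5² = 60.9 m

Phase 2 (decelerating): v₀ = 13.8 m/s, a = -0.6 m/s².
v² = v₀² + 2aΔx = 13.8² + 2·-0.6·78 = 95.5 → v = 9.77 m/s
t = (v − v₀)/a = (9.77 − 13.8)/-0.6 = 6.63 s

Phase 3 (constant speed): v₀ = 9.77 m/s, a = 0 m/s².
Constant speed: t = d/v = 118/9.77 = 12.1 s
Total distance = 60.9 + 78.0 + 118 = 257 m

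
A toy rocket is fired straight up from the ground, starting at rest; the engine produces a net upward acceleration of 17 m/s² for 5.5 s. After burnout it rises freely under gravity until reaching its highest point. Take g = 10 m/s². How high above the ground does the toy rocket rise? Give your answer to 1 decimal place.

694.2 m

Phase 1 (powered ascent): v₀ = 0 m/s, a = 17 m/s².
v = v₀ + at = 0 + (17)(5.5) = 93.5 m/s
Δx = v₀t + ½at² = 0·5.5 + 0.5·17·5.5² = 257 m

Phase 2 (coasting upward): v₀ = 93.5 m/s, a = -10 m/s².
v = v₀ + at → t = (0 − 93.5) / -10 = 9.35 s
v² = v₀² + 2aΔx → Δx = (0² − 93.5²)/(2·-10) = 437 m
Maximum height = 257 + 437 = 694 m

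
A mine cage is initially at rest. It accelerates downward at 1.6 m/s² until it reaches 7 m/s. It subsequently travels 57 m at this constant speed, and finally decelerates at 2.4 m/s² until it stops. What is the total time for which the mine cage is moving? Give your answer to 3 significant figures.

Phase 1 (accelerating): v₀ = 0 m/s, a = 1.6 m/s².
v = v₀ + at → t = (7 − 0) / 1.6 = 4.38 s
v² = v₀² + 2aΔx → Δx = (7² − 0²)/(2·1.6) = 15.3 m

Phase 2 (constant speed): v₀ = 7.00 m/s, a = 0 m/s².
Constant speed: t = d/v = 57/7.00 = 8.14 s

Phase 3 (decelerating): v₀ = 7.00 m/s, a = -2.4 m/s².
v = v₀ + at → t = (0 − 7.00) / -2.4 = 2.92 s
v² = v₀² + 2aΔx → Δx = (0² − 7.00²)/(2·-2.4) = 10.2 m
Total time = 4.38 + 8.14 + 2.92 = 15.4 s

15.4 s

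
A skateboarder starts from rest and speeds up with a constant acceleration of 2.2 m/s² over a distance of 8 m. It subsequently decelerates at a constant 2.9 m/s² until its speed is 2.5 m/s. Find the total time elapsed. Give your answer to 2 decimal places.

3.88 s

Phase 1 (accelerating): v₀ = 0 m/s, a = 2.2 m/s².
v² = v₀² + 2aΔx = 0² + 2·2.2·8 = 35.2 → v = 5.93 m/s
t = (v − v₀)/a = (5.93 − 0)/2.2 = 2.70 s

Phase 2 (decelerating): v₀ = 5.93 m/s, a = -2.9 m/s².
v = v₀ + at → t = (2.5 − 5.93) / -2.9 = 1.18 s
v² = v₀² + 2aΔx → Δx = (2.5² − 5.93²)/(2·-2.9) = 4.99 m
Total time = 2.70 + 1.18 = 3.88 s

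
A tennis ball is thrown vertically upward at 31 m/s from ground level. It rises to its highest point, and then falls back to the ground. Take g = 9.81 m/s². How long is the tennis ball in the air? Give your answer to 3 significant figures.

Phase 1 (rising): v₀ = 31.0 m/s, a = -9.81 m/s².
v = v₀ + at → t = (0 − 31.0) / -9.81 = 3.16 s
v² = v₀² + 2aΔx → Δx = (0² − 31.0²)/(2·-9.81) = 49.0 m

Phase 2 (falling): v₀ = 0 m/s, a = -9.81 m/s².
Falls 49.0 m from rest: t = √(2·49.0/9.81) = 3.16 s; v = g·t = 31.0 m/s.
Total time = 3.16 + 3.16 = 6.32 s

6.32 s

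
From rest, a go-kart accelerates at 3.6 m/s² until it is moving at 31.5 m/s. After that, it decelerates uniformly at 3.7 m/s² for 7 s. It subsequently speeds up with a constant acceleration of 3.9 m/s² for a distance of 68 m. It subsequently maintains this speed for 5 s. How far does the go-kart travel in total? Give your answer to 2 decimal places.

Phase 1 (accelerating): v₀ = 0 m/s, a = 3.6 m/s².
v = v₀ + at → t = (31.5 − 0) / 3.6 = 8.75 s
v² = v₀² + 2aΔx → Δx = (31.5² − 0²)/(2·3.6) = 138 m

Phase 2 (decelerating): v₀ = 31.5 m/s, a = -3.7 m/s².
v = v₀ + at = 31.5 + (-3.7)(7) = 5.60 m/s
Δx = v₀t + ½at² = 31.5·7 + 0.5·-3.7·7² = 130 m

Phase 3 (accelerating): v₀ = 5.60 m/s, a = 3.9 m/s².
v² = v₀² + 2aΔx = 5.60² + 2·3.9·68 = 562 → v = 23.7 m/s
t = (v − v₀)/a = (23.7 − 5.60)/3.9 = 4.64 s

Phase 4 (constant speed): v₀ = 23.7 m/s, a = 0 m/s².
v = v₀ + at = 23.7 + (0)(5) = 23.7 m/s
Δx = v₀t + ½at² = 23.7·5 + 0.5·0·5² = 119 m
Total distance = 138 + 130 + 68.0 + 119 = 454 m

454.17 m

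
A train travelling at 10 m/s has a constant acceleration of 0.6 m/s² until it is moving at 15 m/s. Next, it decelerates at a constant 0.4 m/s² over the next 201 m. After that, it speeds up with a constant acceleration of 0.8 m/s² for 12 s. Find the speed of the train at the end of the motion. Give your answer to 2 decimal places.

Phase 1 (accelerating): v₀ = 10.0 m/s, a = 0.6 m/s².
v = v₀ + at → t = (15 − 10.0) / 0.6 = 8.33 s
v² = v₀² + 2aΔx → Δx = (15² − 10.0²)/(2·0.6) = 104 m

Phase 2 (decelerating): v₀ = 15.0 m/s, a = -0.4 m/s².
v² = v₀² + 2aΔx = 15.0² + 2·-0.4·201 = 64.2 → v = 8.01 m/s
t = (v − v₀)/a = (8.01 − 15.0)/-0.4 = 17.5 s

Phase 3 (accelerating): v₀ = 8.01 m/s, a = 0.8 m/s².
v = v₀ + at = 8.01 + (0.8)(12) = 17.6 m/s
Δx = v₀t + ½at² = 8.01·12 + 0.5·0.8·12² = 154 m
Final speed = 17.6 m/s

17.61 m/s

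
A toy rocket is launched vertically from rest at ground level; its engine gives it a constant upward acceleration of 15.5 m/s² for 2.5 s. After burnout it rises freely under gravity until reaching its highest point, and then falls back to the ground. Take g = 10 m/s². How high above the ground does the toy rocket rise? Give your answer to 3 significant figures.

Phase 1 (powered ascent): v₀ = 0 m/s, a = 15.5 m/s².
v = v₀ + at = 0 + (15.5)(2.5) = 38.8 m/s
Δx = v₀t + ½at² = 0·2.5 + 0.5·15.5·2.5² = 48.4 m

Phase 2 (coasting upward): v₀ = 38.8 m/s, a = -10 m/s².
v = v₀ + at → t = (0 − 38.8) / -10 = 3.88 s
v² = v₀² + 2aΔx → Δx = (0² − 38.8²)/(2·-10) = 75.1 m
Maximum height = 48.4 + 75.1 = 124 m

124 m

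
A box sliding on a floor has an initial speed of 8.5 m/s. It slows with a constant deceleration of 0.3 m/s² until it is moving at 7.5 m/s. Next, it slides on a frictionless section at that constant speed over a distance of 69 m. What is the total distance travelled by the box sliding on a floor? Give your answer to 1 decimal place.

Phase 1 (decelerating): v₀ = 8.50 m/s, a = -0.3 m/s².
v = v₀ + at → t = (7.5 − 8.50) / -0.3 = 3.33 s
v² = v₀² + 2aΔx → Δx = (7.5² − 8.50²)/(2·-0.3) = 26.7 m

Phase 2 (constant speed): v₀ = 7.50 m/s, a = 0 m/s².
Constant speed: t = d/v = 69/7.50 = 9.20 s
Total distance = 26.7 + 69.0 = 95.7 m

95.7 m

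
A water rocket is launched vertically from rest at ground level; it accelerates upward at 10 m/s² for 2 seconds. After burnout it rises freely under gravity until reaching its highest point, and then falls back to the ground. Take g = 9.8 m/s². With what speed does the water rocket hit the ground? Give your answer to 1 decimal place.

28.1 m/s

Phase 1 (powered ascent): v₀ = 0 m/s, a = 10 m/s².
v = v₀ + at = 0 + (10)(2) = 20.0 m/s
Δx = v₀t + ½at² = 0·2 + 0.5·10·2² = 20.0 m

Phase 2 (coasting upward): v₀ = 20.0 m/s, a = -9.8 m/s².
v = v₀ + at → t = (0 − 20.0) / -9.8 = 2.04 s
v² = v₀² + 2aΔx → Δx = (0² − 20.0²)/(2·-9.8) = 20.4 m

Phase 3 (free fall): v₀ = 0 m/s, a = -9.8 m/s².
Falls 40.4 m from rest: t = √(2·40.4/9.8) = 2.87 s; v = g·t = 28.1 m/s.
Impact speed = 28.1 m/s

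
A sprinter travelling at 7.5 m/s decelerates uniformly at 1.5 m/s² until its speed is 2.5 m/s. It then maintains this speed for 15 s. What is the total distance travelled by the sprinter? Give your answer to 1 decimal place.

Phase 1 (decelerating): v₀ = 7.50 m/s, a = -1.5 m/s².
v = v₀ + at → t = (2.5 − 7.50) / -1.5 = 3.33 s
v² = v₀² + 2aΔx → Δx = (2.5² − 7.50²)/(2·-1.5) = 16.7 m

Phase 2 (constant speed): v₀ = 2.50 m/s, a = 0 m/s².
v = v₀ + at = 2.50 + (0)(15) = 2.50 m/s
Δx = v₀t + ½at² = 2.50·15 + 0.5·0·15² = 37.5 m
Total distance = 16.7 + 37.5 = 54.2 m

54.2 m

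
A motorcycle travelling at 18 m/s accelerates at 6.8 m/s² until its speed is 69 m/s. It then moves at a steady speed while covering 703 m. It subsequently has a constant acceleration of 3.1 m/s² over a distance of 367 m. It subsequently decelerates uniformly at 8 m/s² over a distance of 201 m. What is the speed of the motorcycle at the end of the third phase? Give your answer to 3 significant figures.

83.9 m/s

Phase 1 (accelerating): v₀ = 18.0 m/s, a = 6.8 m/s².
v = v₀ + at → t = (69 − 18.0) / 6.8 = 7.50 s
v² = v₀² + 2aΔx → Δx = (69² − 18.0²)/(2·6.8) = 326 m

Phase 2 (constant speed): v₀ = 69.0 m/s, a = 0 m/s².
Constant speed: t = d/v = 703/69.0 = 10.2 s

Phase 3 (accelerating): v₀ = 69.0 m/s, a = 3.1 m/s².
v² = v₀² + 2aΔx = 69.0² + 2·3.1·367 = 7040 → v = 83.9 m/s
t = (v − v₀)/a = (83.9 − 69.0)/3.1 = 4.80 s
Speed at end of phase 3 = 83.9 m/s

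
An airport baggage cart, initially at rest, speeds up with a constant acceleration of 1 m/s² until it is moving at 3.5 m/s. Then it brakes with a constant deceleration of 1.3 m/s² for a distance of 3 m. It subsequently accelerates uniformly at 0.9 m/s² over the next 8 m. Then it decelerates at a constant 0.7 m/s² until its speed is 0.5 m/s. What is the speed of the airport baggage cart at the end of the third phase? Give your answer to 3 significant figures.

Phase 1 (accelerating): v₀ = 0 m/s, a = 1 m/s².
v = v₀ + at → t = (3.5 − 0) / 1 = 3.50 s
v² = v₀² + 2aΔx → Δx = (3.5² − 0²)/(2·1) = 6.12 m

Phase 2 (decelerating): v₀ = 3.50 m/s, a = -1.3 m/s².
v² = v₀² + 2aΔx = 3.50² + 2·-1.3·3 = 4.45 → v = 2.11 m/s
t = (v − v₀)/a = (2.11 − 3.50)/-1.3 = 1.07 s

Phase 3 (accelerating): v₀ = 2.11 m/s, a = 0.9 m/s².
v² = v₀² + 2aΔx = 2.11² + 2·0.9·8 = 18.9 → v = 4.34 m/s
t = (v − v₀)/a = (4.34 − 2.11)/0.9 = 2.48 s
Speed at end of phase 3 = 4.34 m/s

4.34 m/s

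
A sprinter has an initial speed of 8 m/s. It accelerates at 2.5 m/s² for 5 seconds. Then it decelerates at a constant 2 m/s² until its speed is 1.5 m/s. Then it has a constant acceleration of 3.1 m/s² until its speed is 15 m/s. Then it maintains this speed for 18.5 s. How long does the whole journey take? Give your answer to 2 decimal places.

Phase 1 (accelerating): v₀ = 8.00 m/s, a = 2.5 m/s².
v = v₀ + at = 8.00 + (2.5)(5) = 20.5 m/s
Δx = v₀t + ½at² = 8.00·5 + 0.5·2.5·5² = 71.2 m

Phase 2 (decelerating): v₀ = 20.5 m/s, a = -2 m/s².
v = v₀ + at → t = (1.5 − 20.5) / -2 = 9.50 s
v² = v₀² + 2aΔx → Δx = (1.5² − 20.5²)/(2·-2) = 104 m

Phase 3 (accelerating): v₀ = 1.50 m/s, a = 3.1 m/s².
v = v₀ + at → t = (15 − 1.50) / 3.1 = 4.35 s
v² = v₀² + 2aΔx → Δx = (15² − 1.50²)/(2·3.1) = 35.9 m

Phase 4 (constant speed): v₀ = 15.0 m/s, a = 0 m/s².
v = v₀ + at = 15.0 + (0)(18.5) = 15.0 m/s
Δx = v₀t + ½at² = 15.0·18.5 + 0.5·0·18.5² = 278 m
Total time = 5.00 + 9.50 + 4.35 + 18.5 = 37.4 s

37.35 s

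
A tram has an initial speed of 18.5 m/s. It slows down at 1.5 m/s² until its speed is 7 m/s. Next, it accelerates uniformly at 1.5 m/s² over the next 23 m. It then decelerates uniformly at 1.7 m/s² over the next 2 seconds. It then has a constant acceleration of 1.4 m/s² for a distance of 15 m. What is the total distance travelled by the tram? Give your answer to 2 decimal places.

Phase 1 (decelerating): v₀ = 18.5 m/s, a = -1.5 m/s².
v = v₀ + at → t = (7 − 18.5) / -1.5 = 7.67 s
v² = v₀² + 2aΔx → Δx = (7² − 18.5²)/(2·-1.5) = 97.8 m

Phase 2 (accelerating): v₀ = 7.00 m/s, a = 1.5 m/s².
v² = v₀² + 2aΔx = 7.00² + 2·1.5·23 = 118 → v = 10.9 m/s
t = (v − v₀)/a = (10.9 − 7.00)/1.5 = 2.58 s

Phase 3 (decelerating): v₀ = 10.9 m/s, a = -1.7 m/s².
v = v₀ + at = 10.9 + (-1.7)(2) = 7.46 m/s
Δx = v₀t + ½at² = 10.9·2 + 0.5·-1.7·2² = 18.3 m

Phase 4 (accelerating): v₀ = 7.46 m/s, a = 1.4 m/s².
v² = v₀² + 2aΔx = 7.46² + 2·1.4·15 = 97.7 → v = 9.88 m/s
t = (v − v₀)/a = (9.88 − 7.46)/1.4 = 1.73 s
Total distance = 97.8 + 23.0 + 18.3 + 15.0 = 154 m

154.08 m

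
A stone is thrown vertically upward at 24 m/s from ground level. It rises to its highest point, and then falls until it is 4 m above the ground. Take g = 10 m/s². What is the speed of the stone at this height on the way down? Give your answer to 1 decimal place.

22.3 m/s

Phase 1 (rising): v₀ = 24.0 m/s, a = -10 m/s².
v = v₀ + at → t = (0 − 24.0) / -10 = 2.40 s
v² = v₀² + 2aΔx → Δx = (0² − 24.0²)/(2·-10) = 28.8 m

Phase 2 (falling): v₀ = 0 m/s, a = -10 m/s².
Falls 24.8 m from rest: t = √(2·24.8/10) = 2.23 s; v = g·t = 22.3 m/s.
Final speed = 22.3 m/s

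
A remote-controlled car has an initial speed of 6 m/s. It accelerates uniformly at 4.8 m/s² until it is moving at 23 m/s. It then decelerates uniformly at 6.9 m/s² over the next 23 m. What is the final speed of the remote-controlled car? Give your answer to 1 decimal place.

14.5 m/s

Phase 1 (accelerating): v₀ = 6.00 m/s, a = 4.8 m/s².
v = v₀ + at → t = (23 − 6.00) / 4.8 = 3.54 s
v² = v₀² + 2aΔx → Δx = (23² − 6.00²)/(2·4.8) = 51.4 m

Phase 2 (decelerating): v₀ = 23.0 m/s, a = -6.9 m/s².
v² = v₀² + 2aΔx = 23.0² + 2·-6.9·23 = 212 → v = 14.5 m/s
t = (v − v₀)/a = (14.5 − 23.0)/-6.9 = 1.23 s
Final speed = 14.5 m/s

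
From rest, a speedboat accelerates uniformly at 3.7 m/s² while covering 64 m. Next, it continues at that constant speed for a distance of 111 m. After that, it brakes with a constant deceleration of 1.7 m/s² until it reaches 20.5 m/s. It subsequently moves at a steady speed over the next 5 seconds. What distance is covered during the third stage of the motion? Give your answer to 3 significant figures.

Phase 1 (accelerating): v₀ = 0 m/s, a = 3.7 m/s².
v² = v₀² + 2aΔx = 0² + 2·3.7·64 = 474 → v = 21.8 m/s
t = (v − v₀)/a = (21.8 − 0)/3.7 = 5.88 s

Phase 2 (constant speed): v₀ = 21.8 m/s, a = 0 m/s².
Constant speed: t = d/v = 111/21.8 = 5.10 s

Phase 3 (decelerating): v₀ = 21.8 m/s, a = -1.7 m/s².
v = v₀ + at → t = (20.5 − 21.8) / -1.7 = 0.743 s
v² = v₀² + 2aΔx → Δx = (20.5² − 21.8²)/(2·-1.7) = 15.7 m
Distance in phase 3 = 15.7 m

15.7 m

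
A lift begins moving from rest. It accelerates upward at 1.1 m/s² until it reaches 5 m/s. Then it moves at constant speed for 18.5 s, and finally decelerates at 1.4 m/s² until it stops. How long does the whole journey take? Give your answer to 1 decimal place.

Phase 1 (accelerating): v₀ = 0 m/s, a = 1.1 m/s².
v = v₀ + at → t = (5 − 0) / 1.1 = 4.55 s
v² = v₀² + 2aΔx → Δx = (5² − 0²)/(2·1.1) = 11.4 m

Phase 2 (constant speed): v₀ = 5.00 m/s, a = 0 m/s².
v = v₀ + at = 5.00 + (0)(18.5) = 5.00 m/s
Δx = v₀t + ½at² = 5.00·18.5 + 0.5·0·18.5² = 92.5 m

Phase 3 (decelerating): v₀ = 5.00 m/s, a = -1.4 m/s².
v = v₀ + at → t = (0 − 5.00) / -1.4 = 3.57 s
v² = v₀² + 2aΔx → Δx = (0² − 5.00²)/(2·-1.4) = 8.93 m
Total time = 4.55 + 18.5 + 3.57 = 26.6 s

26.6 s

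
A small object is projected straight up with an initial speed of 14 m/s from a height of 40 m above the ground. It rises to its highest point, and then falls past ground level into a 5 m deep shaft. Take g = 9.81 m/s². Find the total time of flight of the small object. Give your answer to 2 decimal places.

Phase 1 (rising): v₀ = 14.0 m/s, a = -9.81 m/s².
v = v₀ + at → t = (0 − 14.0) / -9.81 = 1.43 s
v² = v₀² + 2aΔx → Δx = (0² − 14.0²)/(2·-9.81) = 9.99 m

Phase 2 (falling): v₀ = 0 m/s, a = -9.81 m/s².
Falls 55.0 m from rest: t = √(2·55.0/9.81) = 3.35 s; v = g·t = 32.8 m/s.
Total time = 1.43 + 3.35 = 4.78 s

4.78 s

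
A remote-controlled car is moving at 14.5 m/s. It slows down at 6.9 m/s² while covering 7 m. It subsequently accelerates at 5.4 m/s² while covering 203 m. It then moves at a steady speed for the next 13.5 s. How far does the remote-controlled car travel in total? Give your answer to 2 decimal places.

858.29 m

Phase 1 (decelerating): v₀ = 14.5 m/s, a = -6.9 m/s².
v² = v₀² + 2aΔx = 14.5² + 2·-6.9·7 = 114 → v = 10.7 m/s
t = (v − v₀)/a = (10.7 − 14.5)/-6.9 = 0.556 s

Phase 2 (accelerating): v₀ = 10.7 m/s, a = 5.4 m/s².
v² = v₀² + 2aΔx = 10.7² + 2·5.4·203 = 2310 → v = 48.0 m/s
t = (v − v₀)/a = (48.0 − 10.7)/5.4 = 6.92 s

Phase 3 (constant speed): v₀ = 48.0 m/s, a = 0 m/s².
v = v₀ + at = 48.0 + (0)(13.5) = 48.0 m/s
Δx = v₀t + ½at² = 48.0·13.5 + 0.5·0·13.5² = 648 m
Total distance = 7.00 + 203 + 648 = 858 m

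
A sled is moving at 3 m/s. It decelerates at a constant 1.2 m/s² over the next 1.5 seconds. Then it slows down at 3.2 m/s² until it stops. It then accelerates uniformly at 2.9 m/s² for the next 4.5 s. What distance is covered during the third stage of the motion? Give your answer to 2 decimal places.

Phase 1 (decelerating): v₀ = 3.00 m/s, a = -1.2 m/s².
v = v₀ + at = 3.00 + (-1.2)(1.5) = 1.20 m/s
Δx = v₀t + ½at² = 3.00·1.5 + 0.5·-1.2·1.5² = 3.15 m

Phase 2 (decelerating): v₀ = 1.20 m/s, a = -3.2 m/s².
v = v₀ + at → t = (0 − 1.20) / -3.2 = 0.375 s
v² = v₀² + 2aΔx → Δx = (0² − 1.20²)/(2·-3.2) = 0.225 m

Phase 3 (accelerating): v₀ = 0 m/s, a = 2.9 m/s².
v = v₀ + at = 0 + (2.9)(4.5) = 13.0 m/s
Δx = v₀t + ½at² = 0·4.5 + 0.5·2.9·4.5² = 29.4 m
Distance in phase 3 = 29.4 m

29.36 m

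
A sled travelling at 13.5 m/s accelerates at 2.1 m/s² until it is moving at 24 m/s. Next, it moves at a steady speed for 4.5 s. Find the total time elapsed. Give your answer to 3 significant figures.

9.50 s

Phase 1 (accelerating): v₀ = 13.5 m/s, a = 2.1 m/s².
v = v₀ + at → t = (24 − 13.5) / 2.1 = 5.00 s
v² = v₀² + 2aΔx → Δx = (24² − 13.5²)/(2·2.1) = 93.8 m

Phase 2 (constant speed): v₀ = 24.0 m/s, a = 0 m/s².
v = v₀ + at = 24.0 + (0)(4.5) = 24.0 m/s
Δx = v₀t + ½at² = 24.0·4.5 + 0.5·0·4.5² = 108 m
Total time = 5.00 + 4.50 = 9.50 s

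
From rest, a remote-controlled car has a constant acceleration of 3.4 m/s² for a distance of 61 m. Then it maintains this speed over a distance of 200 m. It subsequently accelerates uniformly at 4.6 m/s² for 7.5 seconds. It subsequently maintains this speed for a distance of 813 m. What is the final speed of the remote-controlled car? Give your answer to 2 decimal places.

54.87 m/s

Phase 1 (accelerating): v₀ = 0 m/s, a = 3.4 m/s².
v² = v₀² + 2aΔx = 0² + 2·3.4·61 = 415 → v = 20.4 m/s
t = (v − v₀)/a = (20.4 − 0)/3.4 = 5.99 s

Phase 2 (constant speed): v₀ = 20.4 m/s, a = 0 m/s².
Constant speed: t = d/v = 200/20.4 = 9.82 s

Phase 3 (accelerating): v₀ = 20.4 m/s, a = 4.6 m/s².
v = v₀ + at = 20.4 + (4.6)(7.5) = 54.9 m/s
Δx = v₀t + ½at² = 20.4·7.5 + 0.5·4.6·7.5² = 282 m

Phase 4 (constant speed): v₀ = 54.9 m/s, a = 0 m/s².
Constant speed: t = d/v = 813/54.9 = 14.8 s
Final speed = 54.9 m/s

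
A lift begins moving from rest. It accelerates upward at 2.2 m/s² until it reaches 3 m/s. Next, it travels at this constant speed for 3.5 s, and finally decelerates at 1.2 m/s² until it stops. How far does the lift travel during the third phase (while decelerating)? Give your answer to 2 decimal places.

Phase 1 (accelerating): v₀ = 0 m/s, a = 2.2 m/s².
v = v₀ + at → t = (3 − 0) / 2.2 = 1.36 s
v² = v₀² + 2aΔx → Δx = (3² − 0²)/(2·2.2) = 2.05 m

Phase 2 (constant speed): v₀ = 3.00 m/s, a = 0 m/s².
v = v₀ + at = 3.00 + (0)(3.5) = 3.00 m/s
Δx = v₀t + ½at² = 3.00·3.5 + 0.5·0·3.5² = 10.5 m

Phase 3 (decelerating): v₀ = 3.00 m/s, a = -1.2 m/s².
v = v₀ + at → t = (0 − 3.00) / -1.2 = 2.50 s
v² = v₀² + 2aΔx → Δx = (0² − 3.00²)/(2·-1.2) = 3.75 m
Distance in phase 3 = 3.75 m

3.75 m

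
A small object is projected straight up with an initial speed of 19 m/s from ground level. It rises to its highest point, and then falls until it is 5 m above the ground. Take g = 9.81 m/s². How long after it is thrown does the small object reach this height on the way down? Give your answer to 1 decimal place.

Phase 1 (rising): v₀ = 19.0 m/s, a = -9.81 m/s².
v = v₀ + at → t = (0 − 19.0) / -9.81 = 1.94 s
v² = v₀² + 2aΔx → Δx = (0² − 19.0²)/(2·-9.81) = 18.4 m

Phase 2 (falling): v₀ = 0 m/s, a = -9.81 m/s².
Falls 13.4 m from rest: t = √(2·13.4/9.81) = 1.65 s; v = g·t = 16.2 m/s.
Total time = 1.94 + 1.65 = 3.59 s

3.6 s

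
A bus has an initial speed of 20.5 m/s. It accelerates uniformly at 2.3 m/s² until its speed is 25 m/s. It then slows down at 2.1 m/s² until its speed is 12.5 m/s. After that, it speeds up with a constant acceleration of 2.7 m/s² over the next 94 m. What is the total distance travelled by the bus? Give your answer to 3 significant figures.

Phase 1 (accelerating): v₀ = 20.5 m/s, a = 2.3 m/s².
v = v₀ + at → t = (25 − 20.5) / 2.3 = 1.96 s
v² = v₀² + 2aΔx → Δx = (25² − 20.5²)/(2·2.3) = 44.5 m

Phase 2 (decelerating): v₀ = 25.0 m/s, a = -2.1 m/s².
v = v₀ + at → t = (12.5 − 25.0) / -2.1 = 5.95 s
v² = v₀² + 2aΔx → Δx = (12.5² − 25.0²)/(2·-2.1) = 112 m

Phase 3 (accelerating): v₀ = 12.5 m/s, a = 2.7 m/s².
v² = v₀² + 2aΔx = 12.5² + 2·2.7·94 = 664 → v = 25.8 m/s
t = (v − v₀)/a = (25.8 − 12.5)/2.7 = 4.91 s
Total distance = 44.5 + 112 + 94.0 = 250 m

250 m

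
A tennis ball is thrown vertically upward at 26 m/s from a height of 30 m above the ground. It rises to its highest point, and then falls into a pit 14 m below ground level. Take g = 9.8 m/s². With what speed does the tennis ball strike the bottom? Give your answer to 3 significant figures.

39.2 m/s

Phase 1 (rising): v₀ = 26.0 m/s, a = -9.8 m/s².
v = v₀ + at → t = (0 − 26.0) / -9.8 = 2.65 s
v² = v₀² + 2aΔx → Δx = (0² − 26.0²)/(2·-9.8) = 34.5 m

Phase 2 (falling): v₀ = 0 m/s, a = -9.8 m/s².
Falls 78.5 m from rest: t = √(2·78.5/9.8) = 4.00 s; v = g·t = 39.2 m/s.
Final speed = 39.2 m/s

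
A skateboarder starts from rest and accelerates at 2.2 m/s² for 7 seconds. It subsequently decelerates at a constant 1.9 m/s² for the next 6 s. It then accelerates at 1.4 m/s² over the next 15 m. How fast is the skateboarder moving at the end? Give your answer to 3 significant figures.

7.62 m/s

Phase 1 (accelerating): v₀ = 0 m/s, a = 2.2 m/s².
v = v₀ + at = 0 + (2.2)(7) = 15.4 m/s
Δx = v₀t + ½at² = 0·7 + 0.5·2.2·7² = 53.9 m

Phase 2 (decelerating): v₀ = 15.4 m/s, a = -1.9 m/s².
v = v₀ + at = 15.4 + (-1.9)(6) = 4.00 m/s
Δx = v₀t + ½at² = 15.4·6 + 0.5·-1.9·6² = 58.2 m

Phase 3 (accelerating): v₀ = 4.00 m/s, a = 1.4 m/s².
v² = v₀² + 2aΔx = 4.00² + 2·1.4·15 = 58.0 → v = 7.62 m/s
t = (v − v₀)/a = (7.62 − 4.00)/1.4 = 2.58 s
Final speed = 7.62 m/s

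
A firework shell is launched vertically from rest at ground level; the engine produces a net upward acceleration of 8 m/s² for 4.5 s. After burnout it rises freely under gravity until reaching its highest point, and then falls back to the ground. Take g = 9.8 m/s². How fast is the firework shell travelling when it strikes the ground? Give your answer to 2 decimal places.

Phase 1 (powered ascent): v₀ = 0 m/s, a = 8 m/s².
v = v₀ + at = 0 + (8)(4.5) = 36.0 m/s
Δx = v₀t + ½at² = 0·4.5 + 0.5·8·4.5² = 81.0 m

Phase 2 (coasting upward): v₀ = 36.0 m/s, a = -9.8 m/s².
v = v₀ + at → t = (0 − 36.0) / -9.8 = 3.67 s
v² = v₀² + 2aΔx → Δx = (0² − 36.0²)/(2·-9.8) = 66.1 m

Phase 3 (free fall): v₀ = 0 m/s, a = -9.8 m/s².
Falls 147 m from rest: t = √(2·147/9.8) = 5.48 s; v = g·t = 53.7 m/s.
Impact speed = 53.7 m/s

53.70 m/s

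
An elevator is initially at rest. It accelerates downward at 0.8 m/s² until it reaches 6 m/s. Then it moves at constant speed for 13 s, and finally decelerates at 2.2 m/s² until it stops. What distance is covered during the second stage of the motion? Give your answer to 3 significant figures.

Phase 1 (accelerating): v₀ = 0 m/s, a = 0.8 m/s².
v = v₀ + at → t = (6 − 0) / 0.8 = 7.50 s
v² = v₀² + 2aΔx → Δx = (6² − 0²)/(2·0.8) = 22.5 m

Phase 2 (constant speed): v₀ = 6.00 m/s, a = 0 m/s².
v = v₀ + at = 6.00 + (0)(13) = 6.00 m/s
Δx = v₀t + ½at² = 6.00·13 + 0.5·0·13² = 78.0 m
Distance in phase 2 = 78.0 m

78.0 m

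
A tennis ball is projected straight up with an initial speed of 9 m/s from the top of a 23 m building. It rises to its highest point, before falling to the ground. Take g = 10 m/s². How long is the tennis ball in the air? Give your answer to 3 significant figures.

3.23 s

Phase 1 (rising): v₀ = 9.00 m/s, a = -10 m/s².
v = v₀ + at → t = (0 − 9.00) / -10 = 0.900 s
v² = v₀² + 2aΔx → Δx = (0² − 9.00²)/(2·-10) = 4.05 m

Phase 2 (falling): v₀ = 0 m/s, a = -10 m/s².
Falls 27.1 m from rest: t = √(2·27.1/10) = 2.33 s; v = g·t = 23.3 m/s.
Total time = 0.900 + 2.33 = 3.23 s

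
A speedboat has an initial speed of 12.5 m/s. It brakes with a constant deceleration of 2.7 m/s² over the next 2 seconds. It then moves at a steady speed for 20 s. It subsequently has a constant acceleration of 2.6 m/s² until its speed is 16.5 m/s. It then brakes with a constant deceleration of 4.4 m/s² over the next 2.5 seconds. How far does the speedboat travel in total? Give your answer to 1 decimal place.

Phase 1 (decelerating): v₀ = 12.5 m/s, a = -2.7 m/s².
v = v₀ + at = 12.5 + (-2.7)(2) = 7.10 m/s
Δx = v₀t + ½at² = 12.5·2 + 0.5·-2.7·2² = 19.6 m

Phase 2 (constant speed): v₀ = 7.10 m/s, a = 0 m/s².
v = v₀ + at = 7.10 + (0)(20) = 7.10 m/s
Δx = v₀t + ½at² = 7.10·20 + 0.5·0·20² = 142 m

Phase 3 (accelerating): v₀ = 7.10 m/s, a = 2.6 m/s².
v = v₀ + at → t = (16.5 − 7.10) / 2.6 = 3.62 s
v² = v₀² + 2aΔx → Δx = (16.5² − 7.10²)/(2·2.6) = 42.7 m

Phase 4 (decelerating): v₀ = 16.5 m/s, a = -4.4 m/s².
v = v₀ + at = 16.5 + (-4.4)(2.5) = 5.50 m/s
Δx = v₀t + ½at² = 16.5·2.5 + 0.5·-4.4·2.5² = 27.5 m
Total distance = 19.6 + 142 + 42.7 + 27.5 = 232 m

231.8 m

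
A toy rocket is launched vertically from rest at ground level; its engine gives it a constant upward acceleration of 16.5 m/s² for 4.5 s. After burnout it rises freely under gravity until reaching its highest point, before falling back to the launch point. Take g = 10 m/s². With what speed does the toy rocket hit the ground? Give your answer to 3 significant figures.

94.1 m/s

Phase 1 (powered ascent): v₀ = 0 m/s, a = 16.5 m/s².
v = v₀ + at = 0 + (16.5)(4.5) = 74.2 m/s
Δx = v₀t + ½at² = 0·4.5 + 0.5·16.5·4.5² = 167 m

Phase 2 (coasting upward): v₀ = 74.2 m/s, a = -10 m/s².
v = v₀ + at → t = (0 − 74.2) / -10 = 7.42 s
v² = v₀² + 2aΔx → Δx = (0² − 74.2²)/(2·-10) = 276 m

Phase 3 (free fall): v₀ = 0 m/s, a = -10 m/s².
Falls 443 m from rest: t = √(2·443/10) = 9.41 s; v = g·t = 94.1 m/s.
Impact speed = 94.1 m/s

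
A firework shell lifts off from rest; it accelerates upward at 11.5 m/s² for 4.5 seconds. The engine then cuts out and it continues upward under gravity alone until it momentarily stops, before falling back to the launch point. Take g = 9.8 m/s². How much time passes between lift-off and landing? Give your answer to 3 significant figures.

17.0 s

Phase 1 (powered ascent): v₀ = 0 m/s, a = 11.5 m/s².
v = v₀ + at = 0 + (11.5)(4.5) = 51.8 m/s
Δx = v₀t + ½at² = 0·4.5 + 0.5·11.5·4.5² = 116 m

Phase 2 (coasting upward): v₀ = 51.8 m/s, a = -9.8 m/s².
v = v₀ + at → t = (0 − 51.8) / -9.8 = 5.28 s
v² = v₀² + 2aΔx → Δx = (0² − 51.8²)/(2·-9.8) = 137 m

Phase 3 (free fall): v₀ = 0 m/s, a = -9.8 m/s².
Falls 253 m from rest: t = √(2·253/9.8) = 7.19 s; v = g·t = 70.4 m/s.
Total time = 4.50 + 5.28 + 7.19 = 17.0 s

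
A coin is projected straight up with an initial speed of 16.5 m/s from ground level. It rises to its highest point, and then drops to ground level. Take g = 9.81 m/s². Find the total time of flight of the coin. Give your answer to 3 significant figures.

Phase 1 (rising): v₀ = 16.5 m/s, a = -9.81 m/s².
v = v₀ + at → t = (0 − 16.5) / -9.81 = 1.68 s
v² = v₀² + 2aΔx → Δx = (0² − 16.5²)/(2·-9.81) = 13.9 m

Phase 2 (falling): v₀ = 0 m/s, a = -9.81 m/s².
Falls 13.9 m from rest: t = √(2·13.9/9.81) = 1.68 s; v = g·t = 16.5 m/s.
Total time = 1.68 + 1.68 = 3.36 s

3.36 s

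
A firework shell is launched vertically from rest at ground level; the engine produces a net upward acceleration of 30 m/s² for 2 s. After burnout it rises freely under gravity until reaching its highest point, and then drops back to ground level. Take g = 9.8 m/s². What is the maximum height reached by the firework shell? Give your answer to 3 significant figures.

244 m

Phase 1 (powered ascent): v₀ = 0 m/s, a = 30 m/s².
v = v₀ + at = 0 + (30)(2) = 60.0 m/s
Δx = v₀t + ½at² = 0·2 + 0.5·30·2² = 60.0 m

Phase 2 (coasting upward): v₀ = 60.0 m/s, a = -9.8 m/s².
v = v₀ + at → t = (0 − 60.0) / -9.8 = 6.12 s
v² = v₀² + 2aΔx → Δx = (0² − 60.0²)/(2·-9.8) = 184 m
Maximum height = 60.0 + 184 = 244 m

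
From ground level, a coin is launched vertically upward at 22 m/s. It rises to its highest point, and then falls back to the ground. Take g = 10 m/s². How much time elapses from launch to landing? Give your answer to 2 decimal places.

4.40 s

Phase 1 (rising): v₀ = 22.0 m/s, a = -10 m/s².
v = v₀ + at → t = (0 − 22.0) / -10 = 2.20 s
v² = v₀² + 2aΔx → Δx = (0² − 22.0²)/(2·-10) = 24.2 m

Phase 2 (falling): v₀ = 0 m/s, a = -10 m/s².
Falls 24.2 m from rest: t = √(2·24.2/10) = 2.20 s; v = g·t = 22.0 m/s.
Total time = 2.20 + 2.20 = 4.40 s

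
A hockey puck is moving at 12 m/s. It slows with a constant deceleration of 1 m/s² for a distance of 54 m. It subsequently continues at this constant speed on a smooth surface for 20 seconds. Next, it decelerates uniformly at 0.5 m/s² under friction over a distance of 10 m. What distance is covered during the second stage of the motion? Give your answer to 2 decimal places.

Phase 1 (decelerating): v₀ = 12.0 m/s, a = -1 m/s².
v² = v₀² + 2aΔx = 12.0² + 2·-1·54 = 36.0 → v = 6.00 m/s
t = (v − v₀)/a = (6.00 − 12.0)/-1 = 6.00 s

Phase 2 (constant speed): v₀ = 6.00 m/s, a = 0 m/s².
v = v₀ + at = 6.00 + (0)(20) = 6.00 m/s
Δx = v₀t + ½at² = 6.00·20 + 0.5·0·20² = 120 m
Distance in phase 2 = 120 m

120.00 m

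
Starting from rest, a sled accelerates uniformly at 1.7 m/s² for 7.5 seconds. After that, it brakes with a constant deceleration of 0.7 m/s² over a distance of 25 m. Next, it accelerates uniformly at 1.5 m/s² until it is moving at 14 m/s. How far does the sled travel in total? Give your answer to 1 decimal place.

95.6 m

Phase 1 (accelerating): v₀ = 0 m/s, a = 1.7 m/s².
v = v₀ + at = 0 + (1.7)(7.5) = 12.8 m/s
Δx = v₀t + ½at² = 0·7.5 + 0.5·1.7·7.5² = 47.8 m

Phase 2 (decelerating): v₀ = 12.8 m/s, a = -0.7 m/s².
v² = v₀² + 2aΔx = 12.8² + 2·-0.7·25 = 128 → v = 11.3 m/s
t = (v − v₀)/a = (11.3 − 12.8)/-0.7 = 2.08 s

Phase 3 (accelerating): v₀ = 11.3 m/s, a = 1.5 m/s².
v = v₀ + at → t = (14 − 11.3) / 1.5 = 1.80 s
v² = v₀² + 2aΔx → Δx = (14² − 11.3²)/(2·1.5) = 22.8 m
Total distance = 47.8 + 25.0 + 22.8 = 95.6 m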